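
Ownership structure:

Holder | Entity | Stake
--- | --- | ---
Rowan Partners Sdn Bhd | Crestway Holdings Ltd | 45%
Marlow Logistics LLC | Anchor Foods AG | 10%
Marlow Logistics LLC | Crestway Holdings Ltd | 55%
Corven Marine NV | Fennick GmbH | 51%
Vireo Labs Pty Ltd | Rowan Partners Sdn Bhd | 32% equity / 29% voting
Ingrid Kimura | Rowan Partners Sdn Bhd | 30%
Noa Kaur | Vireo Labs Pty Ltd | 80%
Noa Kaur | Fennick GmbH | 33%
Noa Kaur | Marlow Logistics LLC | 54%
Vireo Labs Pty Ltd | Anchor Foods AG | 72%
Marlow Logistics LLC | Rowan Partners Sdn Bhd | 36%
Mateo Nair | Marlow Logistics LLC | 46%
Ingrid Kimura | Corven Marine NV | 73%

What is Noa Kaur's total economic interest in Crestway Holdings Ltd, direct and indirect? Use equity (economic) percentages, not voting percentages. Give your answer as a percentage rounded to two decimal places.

49.97%

Noa reaches Crestway along 3 paths.
Via Marlow: 54% × 55% = 29.7%.
Via Marlow → Rowan: 54% × 36% × 45% = 8.748%.
Via Vireo → Rowan: 80% × 32% × 45% = 11.52%.
Total: 29.7% + 8.748% + 11.52% = 49.968%.
Rounded: 49.97%.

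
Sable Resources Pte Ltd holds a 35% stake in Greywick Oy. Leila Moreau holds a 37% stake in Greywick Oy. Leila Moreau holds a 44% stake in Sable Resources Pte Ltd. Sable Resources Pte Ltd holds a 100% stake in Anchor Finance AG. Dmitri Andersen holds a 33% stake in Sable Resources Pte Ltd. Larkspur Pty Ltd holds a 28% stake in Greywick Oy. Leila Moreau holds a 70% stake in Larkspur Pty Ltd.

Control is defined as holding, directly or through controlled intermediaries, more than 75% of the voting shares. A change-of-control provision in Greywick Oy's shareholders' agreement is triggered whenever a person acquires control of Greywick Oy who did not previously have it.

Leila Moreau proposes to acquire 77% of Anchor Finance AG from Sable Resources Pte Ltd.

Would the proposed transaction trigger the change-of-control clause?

The purchase adds only to Leila's holdings (Sable's stake shrinks), so Leila is the only person who could newly come to control Greywick.
Leila's largest direct stake is 70% in Larkspur, which does not meet the threshold, so Leila controls no company.
In Greywick, Leila's side holds only 37%, not > 75%.
So before the transaction, Leila does not control Greywick.
After the purchase, Leila holds 77% of Anchor directly, and Sable's stake falls to 23%.
Leila holds 77% of Anchor, so Leila controls Anchor.
After the transaction, Leila's side holds 37% of Greywick, not > 75%, so Leila still does not control Greywick.
No new person acquires control, so the clause is not triggered.

No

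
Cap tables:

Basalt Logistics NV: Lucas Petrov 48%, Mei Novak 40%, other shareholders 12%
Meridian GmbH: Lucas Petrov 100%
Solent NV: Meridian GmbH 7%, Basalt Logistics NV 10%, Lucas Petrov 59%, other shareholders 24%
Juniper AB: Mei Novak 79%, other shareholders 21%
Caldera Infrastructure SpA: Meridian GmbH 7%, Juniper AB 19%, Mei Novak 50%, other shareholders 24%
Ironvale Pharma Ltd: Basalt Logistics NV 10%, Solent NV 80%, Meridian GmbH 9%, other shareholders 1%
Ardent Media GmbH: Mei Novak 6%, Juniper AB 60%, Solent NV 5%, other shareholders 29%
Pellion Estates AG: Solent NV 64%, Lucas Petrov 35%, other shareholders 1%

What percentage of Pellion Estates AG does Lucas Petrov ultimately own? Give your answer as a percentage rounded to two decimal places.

80.31%

Lucas reaches Pellion along 4 paths.
Via Meridian → Solent: 100% × 7% × 64% = 4.48%.
Via Basalt → Solent: 48% × 10% × 64% = 3.072%.
Via Solent: 59% × 64% = 37.76%.
Direct stake: 35% = 35%.
Total: 4.48% + 3.072% + 37.76% + 35% = 80.312%.
Rounded: 80.31%.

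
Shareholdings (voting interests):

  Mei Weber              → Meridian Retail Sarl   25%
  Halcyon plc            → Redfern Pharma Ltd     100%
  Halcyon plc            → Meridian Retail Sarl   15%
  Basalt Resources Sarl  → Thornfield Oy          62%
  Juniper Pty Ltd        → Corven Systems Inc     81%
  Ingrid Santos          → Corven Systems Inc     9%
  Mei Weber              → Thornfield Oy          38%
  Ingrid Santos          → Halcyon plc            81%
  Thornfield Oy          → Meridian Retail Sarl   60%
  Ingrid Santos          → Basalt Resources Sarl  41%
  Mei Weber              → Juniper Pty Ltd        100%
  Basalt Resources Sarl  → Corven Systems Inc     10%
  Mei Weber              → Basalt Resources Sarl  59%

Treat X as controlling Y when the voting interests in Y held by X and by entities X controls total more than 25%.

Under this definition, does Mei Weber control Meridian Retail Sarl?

Yes

Mei holds 59% of Basalt, so Mei controls Basalt.
Mei and Basalt together hold 38% + 62% = 100% of Thornfield, so Mei controls Thornfield.
Thornfield and Mei together hold 60% + 25% = 85% of Meridian, so Mei controls Meridian.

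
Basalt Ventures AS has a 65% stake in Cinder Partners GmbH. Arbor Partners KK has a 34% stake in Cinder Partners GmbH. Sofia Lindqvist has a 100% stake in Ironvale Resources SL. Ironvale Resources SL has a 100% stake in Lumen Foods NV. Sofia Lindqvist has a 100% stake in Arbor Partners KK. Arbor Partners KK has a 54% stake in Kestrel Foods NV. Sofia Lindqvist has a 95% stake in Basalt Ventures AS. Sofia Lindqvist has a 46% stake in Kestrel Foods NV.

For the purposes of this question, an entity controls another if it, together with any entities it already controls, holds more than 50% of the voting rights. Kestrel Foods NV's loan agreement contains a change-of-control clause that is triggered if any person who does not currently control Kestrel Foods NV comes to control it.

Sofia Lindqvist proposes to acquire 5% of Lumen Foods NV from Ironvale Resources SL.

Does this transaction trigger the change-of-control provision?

No

The purchase adds only to Sofia's holdings (Ironvale's stake shrinks), so Sofia is the only person who could newly come to control Kestrel.
Sofia holds 100% of Arbor, so Sofia controls Arbor.
Arbor and Sofia together hold 54% + 46% = 100% of Kestrel, so Sofia controls Kestrel.
So Sofia already controls Kestrel before the transaction.
After the purchase, Sofia holds 5% of Lumen directly, and Ironvale's stake falls to 95%.
Sofia controlled Kestrel already, so this is not a new person acquiring control; every other person's position is unchanged or reduced.
No new person acquires control, so the clause is not triggered.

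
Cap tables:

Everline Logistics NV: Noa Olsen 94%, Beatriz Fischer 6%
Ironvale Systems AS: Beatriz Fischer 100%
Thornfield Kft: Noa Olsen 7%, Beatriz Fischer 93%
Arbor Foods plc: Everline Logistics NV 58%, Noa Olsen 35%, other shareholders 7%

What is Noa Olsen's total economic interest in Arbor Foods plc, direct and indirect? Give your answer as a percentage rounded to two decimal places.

Noa reaches Arbor along 2 paths.
Via Everline: 94% × 58% = 54.52%.
Direct stake: 35% = 35%.
Total: 54.52% + 35% = 89.52%.

89.52%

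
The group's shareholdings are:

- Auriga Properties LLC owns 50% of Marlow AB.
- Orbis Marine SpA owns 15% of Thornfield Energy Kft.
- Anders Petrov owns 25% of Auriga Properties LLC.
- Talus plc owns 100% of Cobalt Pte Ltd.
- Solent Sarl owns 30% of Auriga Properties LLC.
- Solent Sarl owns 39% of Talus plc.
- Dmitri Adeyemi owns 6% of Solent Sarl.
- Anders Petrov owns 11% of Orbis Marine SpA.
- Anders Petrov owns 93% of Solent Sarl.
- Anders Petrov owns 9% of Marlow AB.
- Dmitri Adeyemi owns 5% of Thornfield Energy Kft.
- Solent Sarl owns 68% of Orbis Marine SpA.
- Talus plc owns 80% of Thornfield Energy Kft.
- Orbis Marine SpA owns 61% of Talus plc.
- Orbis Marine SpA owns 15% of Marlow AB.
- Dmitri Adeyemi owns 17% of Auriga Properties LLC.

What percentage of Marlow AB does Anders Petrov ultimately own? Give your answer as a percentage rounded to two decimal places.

Anders reaches Marlow along 5 paths.
Direct stake: 9% = 9%.
Via Orbis: 11% × 15% = 1.65%.
Via Solent → Orbis: 93% × 68% × 15% = 9.486%.
Via Auriga: 25% × 50% = 12.5%.
Via Solent → Auriga: 93% × 30% × 50% = 13.95%.
Total: 9% + 1.65% + 9.486% + 12.5% + 13.95% = 46.586%.
Rounded: 46.59%.

46.59%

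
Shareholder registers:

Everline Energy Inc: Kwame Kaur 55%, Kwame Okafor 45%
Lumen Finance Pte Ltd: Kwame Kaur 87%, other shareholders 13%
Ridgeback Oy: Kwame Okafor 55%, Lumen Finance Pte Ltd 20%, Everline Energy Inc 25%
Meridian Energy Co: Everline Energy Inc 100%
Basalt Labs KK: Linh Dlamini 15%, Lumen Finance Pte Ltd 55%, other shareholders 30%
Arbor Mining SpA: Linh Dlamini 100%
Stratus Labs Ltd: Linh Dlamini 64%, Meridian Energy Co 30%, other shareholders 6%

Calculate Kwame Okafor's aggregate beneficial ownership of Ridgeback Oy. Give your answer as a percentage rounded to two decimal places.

Kwame Okafor reaches Ridgeback along 2 paths.
Direct stake: 55% = 55%.
Via Everline: 45% × 25% = 11.25%.
Total: 55% + 11.25% = 66.25%.

66.25%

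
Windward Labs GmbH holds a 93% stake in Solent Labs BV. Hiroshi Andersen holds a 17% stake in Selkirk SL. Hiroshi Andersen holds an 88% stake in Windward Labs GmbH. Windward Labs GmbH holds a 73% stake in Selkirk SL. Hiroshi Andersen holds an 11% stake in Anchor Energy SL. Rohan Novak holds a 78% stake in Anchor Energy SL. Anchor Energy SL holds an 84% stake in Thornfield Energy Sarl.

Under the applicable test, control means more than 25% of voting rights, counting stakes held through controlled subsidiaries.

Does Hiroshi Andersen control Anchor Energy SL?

No

Hiroshi holds 88% of Windward, so Hiroshi controls Windward.
Windward holds 93% of Solent, so Hiroshi controls Solent.
Hiroshi and Windward together hold 17% + 73% = 90% of Selkirk, so Hiroshi controls Selkirk.
In Anchor, Hiroshi's side holds only 11%, not > 25%.
So Hiroshi does not control Anchor.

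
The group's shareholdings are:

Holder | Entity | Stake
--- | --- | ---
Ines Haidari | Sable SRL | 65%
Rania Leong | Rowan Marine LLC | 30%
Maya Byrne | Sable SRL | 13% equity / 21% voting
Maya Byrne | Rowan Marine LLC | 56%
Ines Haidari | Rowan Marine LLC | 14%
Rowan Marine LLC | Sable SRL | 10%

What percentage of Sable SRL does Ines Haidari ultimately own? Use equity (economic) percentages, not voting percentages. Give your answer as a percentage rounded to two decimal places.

Ines reaches Sable along 2 paths.
Via Rowan: 14% × 10% = 1.4%.
Direct stake: 65% = 65%.
Total: 1.4% + 65% = 66.4%.
Rounded: 66.40%.

66.40%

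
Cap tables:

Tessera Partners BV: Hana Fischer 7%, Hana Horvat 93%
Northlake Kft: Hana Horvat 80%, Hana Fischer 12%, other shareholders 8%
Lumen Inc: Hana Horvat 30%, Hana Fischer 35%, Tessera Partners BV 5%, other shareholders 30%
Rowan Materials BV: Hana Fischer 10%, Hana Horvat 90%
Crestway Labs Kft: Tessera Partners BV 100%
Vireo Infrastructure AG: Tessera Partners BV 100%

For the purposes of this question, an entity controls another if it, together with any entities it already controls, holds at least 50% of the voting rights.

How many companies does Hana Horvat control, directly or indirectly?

Hana Horvat holds 93% of Tessera, so Hana Horvat controls Tessera.
Hana Horvat holds 80% of Northlake, so Hana Horvat controls Northlake.
Hana Horvat holds 90% of Rowan, so Hana Horvat controls Rowan.
Tessera holds 100% of Crestway, so Hana Horvat controls Crestway.
Tessera holds 100% of Vireo, so Hana Horvat controls Vireo.
No other company's threshold is met.
Hana Horvat controls 5 companies.

5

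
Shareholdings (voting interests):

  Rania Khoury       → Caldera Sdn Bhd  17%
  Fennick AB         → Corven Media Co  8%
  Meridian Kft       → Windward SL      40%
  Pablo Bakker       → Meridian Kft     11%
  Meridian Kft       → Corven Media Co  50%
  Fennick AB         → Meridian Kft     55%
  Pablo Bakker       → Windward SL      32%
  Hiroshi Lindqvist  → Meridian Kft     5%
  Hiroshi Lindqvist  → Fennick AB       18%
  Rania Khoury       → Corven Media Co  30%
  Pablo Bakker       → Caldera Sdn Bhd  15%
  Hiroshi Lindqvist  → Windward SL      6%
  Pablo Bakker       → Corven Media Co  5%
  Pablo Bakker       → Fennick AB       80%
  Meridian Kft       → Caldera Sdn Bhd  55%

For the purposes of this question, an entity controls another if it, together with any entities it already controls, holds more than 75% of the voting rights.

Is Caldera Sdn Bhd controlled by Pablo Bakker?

No

Pablo holds 80% of Fennick, so Pablo controls Fennick.
In Caldera, Pablo's side holds only 15%, not > 75%.
So Pablo does not control Caldera.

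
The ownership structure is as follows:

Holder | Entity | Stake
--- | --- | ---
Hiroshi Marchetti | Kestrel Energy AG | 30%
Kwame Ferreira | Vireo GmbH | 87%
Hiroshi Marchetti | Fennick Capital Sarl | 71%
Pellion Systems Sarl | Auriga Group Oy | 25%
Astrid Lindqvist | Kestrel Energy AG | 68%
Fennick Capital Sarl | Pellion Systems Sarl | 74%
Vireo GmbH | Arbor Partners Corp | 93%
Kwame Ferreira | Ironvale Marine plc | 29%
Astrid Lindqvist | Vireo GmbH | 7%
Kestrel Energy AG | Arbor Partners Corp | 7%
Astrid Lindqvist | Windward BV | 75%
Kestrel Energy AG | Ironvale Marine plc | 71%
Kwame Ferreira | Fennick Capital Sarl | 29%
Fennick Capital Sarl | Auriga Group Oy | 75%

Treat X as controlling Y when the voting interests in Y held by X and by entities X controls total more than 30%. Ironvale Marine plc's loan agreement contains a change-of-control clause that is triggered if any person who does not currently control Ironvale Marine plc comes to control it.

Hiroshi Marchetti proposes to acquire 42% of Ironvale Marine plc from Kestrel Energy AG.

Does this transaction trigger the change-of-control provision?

Yes

The purchase adds only to Hiroshi's holdings (Kestrel's stake shrinks), so Hiroshi is the only person who could newly come to control Ironvale.
Hiroshi holds 71% of Fennick, so Hiroshi controls Fennick.
Fennick holds 74% of Pellion, so Hiroshi controls Pellion.
Fennick and Pellion together hold 75% + 25% = 100% of Auriga, so Hiroshi controls Auriga.
Neither Hiroshi nor any entity Hiroshi controls holds any voting interest in Ironvale.
So before the transaction, Hiroshi does not control Ironvale.
After the purchase, Hiroshi holds 42% of Ironvale directly, and Kestrel's stake falls to 29%.
Hiroshi holds 42% of Ironvale, so Hiroshi controls Ironvale.
Hiroshi did not control Ironvale before and does after, so the clause is triggered.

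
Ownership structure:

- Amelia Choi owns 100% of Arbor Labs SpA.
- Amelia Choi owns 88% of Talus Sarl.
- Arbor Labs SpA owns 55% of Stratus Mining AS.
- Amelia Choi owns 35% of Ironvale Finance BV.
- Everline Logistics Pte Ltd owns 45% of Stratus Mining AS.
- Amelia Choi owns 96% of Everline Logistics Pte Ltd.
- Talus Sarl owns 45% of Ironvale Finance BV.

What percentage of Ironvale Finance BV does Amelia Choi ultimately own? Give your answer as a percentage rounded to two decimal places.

74.60%

Amelia reaches Ironvale along 2 paths.
Direct stake: 35% = 35%.
Via Talus: 88% × 45% = 39.6%.
Total: 35% + 39.6% = 74.6%.
Rounded: 74.60%.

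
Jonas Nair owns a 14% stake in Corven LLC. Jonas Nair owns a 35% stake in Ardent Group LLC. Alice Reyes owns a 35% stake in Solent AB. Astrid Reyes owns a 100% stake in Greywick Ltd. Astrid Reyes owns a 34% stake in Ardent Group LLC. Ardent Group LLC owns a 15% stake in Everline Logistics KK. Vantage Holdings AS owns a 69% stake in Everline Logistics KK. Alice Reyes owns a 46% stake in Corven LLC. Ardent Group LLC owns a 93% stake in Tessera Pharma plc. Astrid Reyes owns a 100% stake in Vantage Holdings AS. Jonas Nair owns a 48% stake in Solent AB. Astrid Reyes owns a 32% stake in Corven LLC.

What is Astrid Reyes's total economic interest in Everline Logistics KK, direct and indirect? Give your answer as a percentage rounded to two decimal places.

Astrid reaches Everline along 2 paths.
Via Ardent: 34% × 15% = 5.1%.
Via Vantage: 100% × 69% = 69%.
Total: 5.1% + 69% = 74.1%.
Rounded: 74.10%.

74.10%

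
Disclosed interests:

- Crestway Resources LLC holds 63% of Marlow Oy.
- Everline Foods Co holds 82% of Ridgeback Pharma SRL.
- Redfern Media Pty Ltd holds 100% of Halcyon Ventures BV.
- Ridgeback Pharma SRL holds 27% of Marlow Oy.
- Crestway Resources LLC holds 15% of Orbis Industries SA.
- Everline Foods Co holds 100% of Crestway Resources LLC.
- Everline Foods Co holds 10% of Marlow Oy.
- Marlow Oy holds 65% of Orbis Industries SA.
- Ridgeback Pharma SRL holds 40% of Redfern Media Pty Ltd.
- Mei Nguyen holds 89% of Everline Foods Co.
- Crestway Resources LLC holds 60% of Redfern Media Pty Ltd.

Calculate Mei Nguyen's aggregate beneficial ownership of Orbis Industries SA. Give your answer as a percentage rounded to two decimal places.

Mei reaches Orbis along 4 paths.
Via Everline → Marlow: 89% × 10% × 65% = 5.785%.
Via Everline → Ridgeback → Marlow: 89% × 82% × 27% × 65% = 12.80799%.
Via Everline → Crestway → Marlow: 89% × 100% × 63% × 65% = 36.4455%.
Via Everline → Crestway: 89% × 100% × 15% = 13.35%.
Total: 5.785% + 12.80799% + 36.4455% + 13.35% = 68.38849%.
Rounded: 68.39%.

68.39%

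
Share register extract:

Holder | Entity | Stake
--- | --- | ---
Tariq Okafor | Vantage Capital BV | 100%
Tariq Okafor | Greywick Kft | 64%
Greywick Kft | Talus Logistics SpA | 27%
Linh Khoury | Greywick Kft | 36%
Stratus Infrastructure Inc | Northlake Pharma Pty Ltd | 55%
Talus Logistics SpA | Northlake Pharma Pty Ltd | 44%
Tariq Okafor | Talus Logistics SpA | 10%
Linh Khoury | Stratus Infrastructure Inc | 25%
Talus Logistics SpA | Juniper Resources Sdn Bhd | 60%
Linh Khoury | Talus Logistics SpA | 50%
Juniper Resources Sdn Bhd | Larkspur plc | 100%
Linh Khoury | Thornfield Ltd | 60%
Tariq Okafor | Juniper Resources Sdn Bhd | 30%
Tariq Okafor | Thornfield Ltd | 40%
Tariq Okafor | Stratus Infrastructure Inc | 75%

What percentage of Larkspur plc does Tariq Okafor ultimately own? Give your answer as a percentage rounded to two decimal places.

46.37%

Tariq reaches Larkspur along 3 paths.
Via Juniper: 30% × 100% = 30%.
Via Talus → Juniper: 10% × 60% × 100% = 6%.
Via Greywick → Talus → Juniper: 64% × 27% × 60% × 100% = 10.368%.
Total: 30% + 6% + 10.368% = 46.368%.
Rounded: 46.37%.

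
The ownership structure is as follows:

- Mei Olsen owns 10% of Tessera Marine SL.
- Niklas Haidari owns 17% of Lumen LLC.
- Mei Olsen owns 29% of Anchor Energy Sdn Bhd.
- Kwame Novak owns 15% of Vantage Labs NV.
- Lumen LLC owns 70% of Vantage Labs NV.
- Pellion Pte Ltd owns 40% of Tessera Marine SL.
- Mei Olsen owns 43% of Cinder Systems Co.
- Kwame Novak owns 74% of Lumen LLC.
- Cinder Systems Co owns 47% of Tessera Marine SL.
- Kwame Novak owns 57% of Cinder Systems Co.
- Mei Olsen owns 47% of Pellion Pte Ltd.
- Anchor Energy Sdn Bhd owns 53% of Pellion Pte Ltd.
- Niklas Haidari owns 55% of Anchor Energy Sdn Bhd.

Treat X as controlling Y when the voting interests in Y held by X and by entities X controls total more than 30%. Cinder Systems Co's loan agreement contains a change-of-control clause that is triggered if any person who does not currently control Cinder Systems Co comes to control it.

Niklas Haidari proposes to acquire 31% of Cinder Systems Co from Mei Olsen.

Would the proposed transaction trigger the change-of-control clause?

Yes

The purchase adds only to Niklas's holdings (Mei's stake shrinks), so Niklas is the only person who could newly come to control Cinder.
Niklas holds 55% of Anchor, so Niklas controls Anchor.
Anchor holds 53% of Pellion, so Niklas controls Pellion.
Pellion holds 40% of Tessera, so Niklas controls Tessera.
Neither Niklas nor any entity Niklas controls holds any voting interest in Cinder.
So before the transaction, Niklas does not control Cinder.
After the purchase, Niklas holds 31% of Cinder directly, and Mei's stake falls to 12%.
Niklas holds 31% of Cinder, so Niklas controls Cinder.
Niklas did not control Cinder before and does after, so the clause is triggered.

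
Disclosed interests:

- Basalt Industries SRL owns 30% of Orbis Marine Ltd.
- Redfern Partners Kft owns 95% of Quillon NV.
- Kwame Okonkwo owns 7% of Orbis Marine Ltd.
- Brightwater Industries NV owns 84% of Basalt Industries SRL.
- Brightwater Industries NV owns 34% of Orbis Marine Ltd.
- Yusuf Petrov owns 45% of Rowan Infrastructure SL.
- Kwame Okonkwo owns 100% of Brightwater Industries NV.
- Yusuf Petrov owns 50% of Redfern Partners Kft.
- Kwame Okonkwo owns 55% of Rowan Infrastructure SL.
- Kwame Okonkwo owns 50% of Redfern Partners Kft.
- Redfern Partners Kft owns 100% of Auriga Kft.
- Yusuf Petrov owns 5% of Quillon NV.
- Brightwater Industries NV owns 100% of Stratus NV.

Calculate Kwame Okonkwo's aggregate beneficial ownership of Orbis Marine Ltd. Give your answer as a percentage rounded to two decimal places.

Kwame reaches Orbis along 3 paths.
Via Brightwater → Basalt: 100% × 84% × 30% = 25.2%.
Direct stake: 7% = 7%.
Via Brightwater: 100% × 34% = 34%.
Total: 25.2% + 7% + 34% = 66.2%.
Rounded: 66.20%.

66.20%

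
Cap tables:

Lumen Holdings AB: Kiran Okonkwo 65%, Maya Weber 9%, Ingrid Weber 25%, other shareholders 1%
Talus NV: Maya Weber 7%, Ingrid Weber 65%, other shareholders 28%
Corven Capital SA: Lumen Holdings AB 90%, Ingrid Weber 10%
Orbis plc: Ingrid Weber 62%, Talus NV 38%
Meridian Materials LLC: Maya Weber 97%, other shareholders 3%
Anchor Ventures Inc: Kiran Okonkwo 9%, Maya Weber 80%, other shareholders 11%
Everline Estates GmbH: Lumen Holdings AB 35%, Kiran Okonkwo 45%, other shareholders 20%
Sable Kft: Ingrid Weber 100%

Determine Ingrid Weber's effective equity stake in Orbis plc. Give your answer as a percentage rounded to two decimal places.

86.70%

Ingrid reaches Orbis along 2 paths.
Direct stake: 62% = 62%.
Via Talus: 65% × 38% = 24.7%.
Total: 62% + 24.7% = 86.7%.
Rounded: 86.70%.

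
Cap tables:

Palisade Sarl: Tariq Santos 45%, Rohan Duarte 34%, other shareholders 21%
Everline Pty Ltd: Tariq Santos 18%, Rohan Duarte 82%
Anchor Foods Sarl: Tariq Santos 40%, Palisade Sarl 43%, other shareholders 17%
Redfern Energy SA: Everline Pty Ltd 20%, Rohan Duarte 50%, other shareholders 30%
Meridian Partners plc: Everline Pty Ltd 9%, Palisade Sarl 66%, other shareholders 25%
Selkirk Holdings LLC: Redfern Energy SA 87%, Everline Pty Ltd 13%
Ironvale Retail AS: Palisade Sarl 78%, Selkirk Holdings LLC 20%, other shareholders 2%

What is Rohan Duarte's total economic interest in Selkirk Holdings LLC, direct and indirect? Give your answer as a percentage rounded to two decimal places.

Rohan reaches Selkirk along 3 paths.
Via Everline → Redfern: 82% × 20% × 87% = 14.268%.
Via Redfern: 50% × 87% = 43.5%.
Via Everline: 82% × 13% = 10.66%.
Total: 14.268% + 43.5% + 10.66% = 68.428%.
Rounded: 68.43%.

68.43%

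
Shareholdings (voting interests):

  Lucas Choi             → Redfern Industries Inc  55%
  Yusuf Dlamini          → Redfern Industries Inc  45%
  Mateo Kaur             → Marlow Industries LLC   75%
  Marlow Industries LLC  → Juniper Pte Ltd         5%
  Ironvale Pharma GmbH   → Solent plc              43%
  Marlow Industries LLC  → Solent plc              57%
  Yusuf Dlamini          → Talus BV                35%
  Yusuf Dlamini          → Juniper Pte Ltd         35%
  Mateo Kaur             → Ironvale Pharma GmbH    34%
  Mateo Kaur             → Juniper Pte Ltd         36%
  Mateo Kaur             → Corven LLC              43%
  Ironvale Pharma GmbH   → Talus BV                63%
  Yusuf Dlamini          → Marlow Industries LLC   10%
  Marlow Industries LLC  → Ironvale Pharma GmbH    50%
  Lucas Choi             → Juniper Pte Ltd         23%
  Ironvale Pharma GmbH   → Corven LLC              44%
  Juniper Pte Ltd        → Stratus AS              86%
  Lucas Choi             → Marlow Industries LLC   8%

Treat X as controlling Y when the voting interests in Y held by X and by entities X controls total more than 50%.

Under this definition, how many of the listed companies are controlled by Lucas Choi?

Lucas holds 55% of Redfern, so Lucas controls Redfern.
No other company's threshold is met.
Lucas controls 1 company.

1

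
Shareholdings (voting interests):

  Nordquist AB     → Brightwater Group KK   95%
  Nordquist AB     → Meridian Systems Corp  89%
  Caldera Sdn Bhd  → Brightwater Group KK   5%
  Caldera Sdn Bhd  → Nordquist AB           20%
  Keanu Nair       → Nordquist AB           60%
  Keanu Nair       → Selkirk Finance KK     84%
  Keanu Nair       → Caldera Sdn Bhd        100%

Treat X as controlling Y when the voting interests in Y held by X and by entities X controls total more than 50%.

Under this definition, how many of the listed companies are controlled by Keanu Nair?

Keanu holds 100% of Caldera, so Keanu controls Caldera.
Keanu and Caldera together hold 60% + 20% = 80% of Nordquist, so Keanu controls Nordquist.
Nordquist and Caldera together hold 95% + 5% = 100% of Brightwater, so Keanu controls Brightwater.
Keanu holds 84% of Selkirk, so Keanu controls Selkirk.
Nordquist holds 89% of Meridian, so Keanu controls Meridian.
Keanu controls 5 companies.

5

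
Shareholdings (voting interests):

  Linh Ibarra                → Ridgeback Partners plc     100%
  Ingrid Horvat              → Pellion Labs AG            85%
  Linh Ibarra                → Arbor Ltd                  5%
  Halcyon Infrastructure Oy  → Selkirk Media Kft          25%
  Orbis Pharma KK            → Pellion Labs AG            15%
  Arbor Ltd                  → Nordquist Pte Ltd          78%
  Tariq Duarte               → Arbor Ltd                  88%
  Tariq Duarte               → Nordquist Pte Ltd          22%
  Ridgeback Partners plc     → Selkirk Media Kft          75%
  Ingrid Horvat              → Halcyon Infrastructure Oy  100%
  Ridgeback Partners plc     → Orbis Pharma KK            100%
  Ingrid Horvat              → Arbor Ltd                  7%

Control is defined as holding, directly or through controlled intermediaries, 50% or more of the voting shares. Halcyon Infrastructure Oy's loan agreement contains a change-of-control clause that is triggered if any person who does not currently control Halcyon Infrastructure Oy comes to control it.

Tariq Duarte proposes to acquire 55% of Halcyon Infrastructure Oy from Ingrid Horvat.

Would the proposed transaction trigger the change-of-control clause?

The purchase adds only to Tariq's holdings (Ingrid's stake shrinks), so Tariq is the only person who could newly come to control Halcyon.
Tariq holds 88% of Arbor, so Tariq controls Arbor.
Tariq and Arbor together hold 22% + 78% = 100% of Nordquist, so Tariq controls Nordquist.
Neither Tariq nor any entity Tariq controls holds any voting interest in Halcyon.
So before the transaction, Tariq does not control Halcyon.
After the purchase, Tariq holds 55% of Halcyon directly, and Ingrid's stake falls to 45%.
Tariq holds 55% of Halcyon, so Tariq controls Halcyon.
Tariq did not control Halcyon before and does after, so the clause is triggered.

Yes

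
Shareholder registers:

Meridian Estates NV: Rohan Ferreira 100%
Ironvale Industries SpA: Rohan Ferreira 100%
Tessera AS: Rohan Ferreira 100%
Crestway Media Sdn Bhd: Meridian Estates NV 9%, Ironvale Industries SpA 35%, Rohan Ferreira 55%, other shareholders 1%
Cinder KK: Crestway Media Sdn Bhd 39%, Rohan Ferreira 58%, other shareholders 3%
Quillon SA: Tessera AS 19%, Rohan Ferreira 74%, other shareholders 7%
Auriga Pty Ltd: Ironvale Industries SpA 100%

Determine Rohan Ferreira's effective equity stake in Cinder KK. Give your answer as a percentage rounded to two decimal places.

96.61%

Rohan reaches Cinder along 4 paths.
Via Meridian → Crestway: 100% × 9% × 39% = 3.51%.
Via Ironvale → Crestway: 100% × 35% × 39% = 13.65%.
Via Crestway: 55% × 39% = 21.45%.
Direct stake: 58% = 58%.
Total: 3.51% + 13.65% + 21.45% + 58% = 96.61%.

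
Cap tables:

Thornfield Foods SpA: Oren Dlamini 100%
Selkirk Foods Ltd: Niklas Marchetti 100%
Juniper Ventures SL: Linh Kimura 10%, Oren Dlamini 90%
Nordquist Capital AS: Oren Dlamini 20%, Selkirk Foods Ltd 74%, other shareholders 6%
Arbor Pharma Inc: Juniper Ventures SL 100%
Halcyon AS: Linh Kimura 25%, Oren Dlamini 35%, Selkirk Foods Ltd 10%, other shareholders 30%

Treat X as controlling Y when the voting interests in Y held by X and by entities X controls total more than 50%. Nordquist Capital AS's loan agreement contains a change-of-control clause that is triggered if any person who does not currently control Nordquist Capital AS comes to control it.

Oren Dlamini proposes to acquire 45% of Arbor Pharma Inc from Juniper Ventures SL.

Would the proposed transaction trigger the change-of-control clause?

The purchase adds only to Oren's holdings (Juniper's stake shrinks), so Oren is the only person who could newly come to control Nordquist.
Oren holds 100% of Thornfield, so Oren controls Thornfield.
Oren holds 90% of Juniper, so Oren controls Juniper.
Juniper holds 100% of Arbor, so Oren controls Arbor.
In Nordquist, Oren's side holds only 20%, not > 50%.
So before the transaction, Oren does not control Nordquist.
After the purchase, Oren holds 45% of Arbor directly, and Juniper's stake falls to 55%.
Juniper and Oren together hold 55% + 45% = 100% of Arbor, so Oren controls Arbor.
After the transaction, Oren's side holds 20% of Nordquist, not > 50%, so Oren still does not control Nordquist.
No new person acquires control, so the clause is not triggered.

No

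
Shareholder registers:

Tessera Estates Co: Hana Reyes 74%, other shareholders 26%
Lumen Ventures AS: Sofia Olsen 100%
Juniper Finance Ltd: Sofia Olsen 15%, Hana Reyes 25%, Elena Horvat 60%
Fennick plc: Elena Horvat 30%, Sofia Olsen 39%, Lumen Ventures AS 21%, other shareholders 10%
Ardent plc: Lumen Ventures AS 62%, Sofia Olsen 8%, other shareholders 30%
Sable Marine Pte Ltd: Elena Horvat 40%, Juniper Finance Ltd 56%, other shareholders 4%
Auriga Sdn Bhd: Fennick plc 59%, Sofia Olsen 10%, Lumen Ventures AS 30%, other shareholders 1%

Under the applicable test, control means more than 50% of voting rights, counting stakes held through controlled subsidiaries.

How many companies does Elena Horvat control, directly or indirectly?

Elena holds 60% of Juniper, so Elena controls Juniper.
Elena and Juniper together hold 40% + 56% = 96% of Sable, so Elena controls Sable.
No other company's threshold is met.
Elena controls 2 companies.

2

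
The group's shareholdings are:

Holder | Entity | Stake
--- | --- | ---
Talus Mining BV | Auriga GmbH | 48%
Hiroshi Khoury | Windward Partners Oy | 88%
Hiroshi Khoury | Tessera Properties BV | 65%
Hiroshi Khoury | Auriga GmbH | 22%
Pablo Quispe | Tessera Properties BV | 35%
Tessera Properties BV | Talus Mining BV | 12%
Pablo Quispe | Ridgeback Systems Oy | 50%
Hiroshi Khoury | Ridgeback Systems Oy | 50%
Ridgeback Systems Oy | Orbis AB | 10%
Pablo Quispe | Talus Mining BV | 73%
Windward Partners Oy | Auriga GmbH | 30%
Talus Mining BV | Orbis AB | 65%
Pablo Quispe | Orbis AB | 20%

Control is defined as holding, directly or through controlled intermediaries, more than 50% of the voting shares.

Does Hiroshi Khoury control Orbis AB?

Hiroshi holds 65% of Tessera, so Hiroshi controls Tessera.
Hiroshi holds 88% of Windward, so Hiroshi controls Windward.
Hiroshi and Windward together hold 22% + 30% = 52% of Auriga, so Hiroshi controls Auriga.
Neither Hiroshi nor any entity Hiroshi controls holds any voting interest in Orbis.
So Hiroshi does not control Orbis.

No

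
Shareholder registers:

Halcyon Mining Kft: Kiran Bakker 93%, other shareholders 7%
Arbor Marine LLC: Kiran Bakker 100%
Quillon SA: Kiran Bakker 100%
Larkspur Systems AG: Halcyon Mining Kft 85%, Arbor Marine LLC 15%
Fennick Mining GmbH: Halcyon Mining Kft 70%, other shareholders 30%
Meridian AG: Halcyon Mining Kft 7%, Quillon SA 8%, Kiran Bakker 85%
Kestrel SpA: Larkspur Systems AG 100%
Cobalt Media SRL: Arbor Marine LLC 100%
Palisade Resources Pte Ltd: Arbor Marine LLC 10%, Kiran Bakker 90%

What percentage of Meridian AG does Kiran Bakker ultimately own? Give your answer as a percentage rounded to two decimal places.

99.51%

Kiran reaches Meridian along 3 paths.
Via Halcyon: 93% × 7% = 6.51%.
Via Quillon: 100% × 8% = 8%.
Direct stake: 85% = 85%.
Total: 6.51% + 8% + 85% = 99.51%.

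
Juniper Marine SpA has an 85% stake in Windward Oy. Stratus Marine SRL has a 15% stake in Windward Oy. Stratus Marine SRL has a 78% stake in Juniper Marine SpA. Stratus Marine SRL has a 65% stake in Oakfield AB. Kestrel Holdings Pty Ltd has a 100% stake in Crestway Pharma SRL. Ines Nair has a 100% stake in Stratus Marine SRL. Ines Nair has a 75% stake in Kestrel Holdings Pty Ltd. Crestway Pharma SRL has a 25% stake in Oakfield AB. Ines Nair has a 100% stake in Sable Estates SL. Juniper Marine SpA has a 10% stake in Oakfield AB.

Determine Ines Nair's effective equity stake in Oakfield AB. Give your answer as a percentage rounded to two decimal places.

Ines reaches Oakfield along 3 paths.
Via Stratus → Juniper: 100% × 78% × 10% = 7.8%.
Via Kestrel → Crestway: 75% × 100% × 25% = 18.75%.
Via Stratus: 100% × 65% = 65%.
Total: 7.8% + 18.75% + 65% = 91.55%.

91.55%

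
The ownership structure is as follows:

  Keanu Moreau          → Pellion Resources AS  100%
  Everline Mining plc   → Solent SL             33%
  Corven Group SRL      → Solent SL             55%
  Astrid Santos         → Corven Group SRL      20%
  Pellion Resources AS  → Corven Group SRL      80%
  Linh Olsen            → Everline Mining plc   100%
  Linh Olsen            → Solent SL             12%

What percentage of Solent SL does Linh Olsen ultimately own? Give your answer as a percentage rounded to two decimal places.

45.00%

Linh reaches Solent along 2 paths.
Via Everline: 100% × 33% = 33%.
Direct stake: 12% = 12%.
Total: 33% + 12% = 45%.
Rounded: 45.00%.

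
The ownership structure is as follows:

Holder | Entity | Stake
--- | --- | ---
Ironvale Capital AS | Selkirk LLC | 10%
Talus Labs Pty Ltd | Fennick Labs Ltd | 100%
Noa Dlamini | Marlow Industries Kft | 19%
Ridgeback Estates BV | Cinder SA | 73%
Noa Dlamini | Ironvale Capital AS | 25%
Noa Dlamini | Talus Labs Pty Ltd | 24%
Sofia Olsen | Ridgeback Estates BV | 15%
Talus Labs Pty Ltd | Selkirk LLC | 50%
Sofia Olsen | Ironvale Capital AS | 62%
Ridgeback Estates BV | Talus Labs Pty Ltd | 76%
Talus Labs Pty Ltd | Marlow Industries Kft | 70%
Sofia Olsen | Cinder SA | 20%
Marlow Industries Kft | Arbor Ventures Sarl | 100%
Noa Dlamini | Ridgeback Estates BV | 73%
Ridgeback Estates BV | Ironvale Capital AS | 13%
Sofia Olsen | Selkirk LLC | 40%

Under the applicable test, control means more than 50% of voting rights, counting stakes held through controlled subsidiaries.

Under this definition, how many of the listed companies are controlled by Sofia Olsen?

1

Sofia holds 62% of Ironvale, so Sofia controls Ironvale.
No other company's threshold is met.
Sofia controls 1 company.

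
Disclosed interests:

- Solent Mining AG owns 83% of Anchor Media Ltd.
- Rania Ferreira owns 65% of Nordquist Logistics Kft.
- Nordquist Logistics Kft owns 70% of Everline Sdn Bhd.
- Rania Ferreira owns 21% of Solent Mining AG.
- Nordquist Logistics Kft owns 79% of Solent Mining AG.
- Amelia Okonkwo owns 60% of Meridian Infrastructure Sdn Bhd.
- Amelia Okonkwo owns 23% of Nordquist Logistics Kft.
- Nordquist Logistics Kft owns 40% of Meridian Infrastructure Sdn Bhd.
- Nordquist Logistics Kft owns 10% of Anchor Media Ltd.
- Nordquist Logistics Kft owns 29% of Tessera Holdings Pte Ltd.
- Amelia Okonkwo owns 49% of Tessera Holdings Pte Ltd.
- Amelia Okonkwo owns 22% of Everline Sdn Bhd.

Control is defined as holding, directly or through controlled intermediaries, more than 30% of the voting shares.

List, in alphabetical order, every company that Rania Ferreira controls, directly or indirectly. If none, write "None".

Anchor Media Ltd, Everline Sdn Bhd, Meridian Infrastructure Sdn Bhd, Nordquist Logistics Kft, Solent Mining AG

Rania holds 65% of Nordquist, so Rania controls Nordquist.
Rania and Nordquist together hold 21% + 79% = 100% of Solent, so Rania controls Solent.
Nordquist holds 70% of Everline, so Rania controls Everline.
Solent and Nordquist together hold 83% + 10% = 93% of Anchor, so Rania controls Anchor.
Nordquist holds 40% of Meridian, so Rania controls Meridian.
No other company's threshold is met.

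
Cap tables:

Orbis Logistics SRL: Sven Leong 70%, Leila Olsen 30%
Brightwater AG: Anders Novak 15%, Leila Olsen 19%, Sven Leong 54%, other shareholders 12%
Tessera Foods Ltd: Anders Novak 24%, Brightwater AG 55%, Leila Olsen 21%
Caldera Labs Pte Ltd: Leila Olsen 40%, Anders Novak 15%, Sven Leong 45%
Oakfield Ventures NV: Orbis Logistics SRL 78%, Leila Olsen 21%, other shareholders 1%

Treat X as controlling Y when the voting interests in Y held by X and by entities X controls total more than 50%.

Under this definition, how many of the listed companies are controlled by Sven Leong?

4

Sven holds 70% of Orbis, so Sven controls Orbis.
Sven holds 54% of Brightwater, so Sven controls Brightwater.
Brightwater holds 55% of Tessera, so Sven controls Tessera.
Orbis holds 78% of Oakfield, so Sven controls Oakfield.
No other company's threshold is met.
Sven controls 4 companies.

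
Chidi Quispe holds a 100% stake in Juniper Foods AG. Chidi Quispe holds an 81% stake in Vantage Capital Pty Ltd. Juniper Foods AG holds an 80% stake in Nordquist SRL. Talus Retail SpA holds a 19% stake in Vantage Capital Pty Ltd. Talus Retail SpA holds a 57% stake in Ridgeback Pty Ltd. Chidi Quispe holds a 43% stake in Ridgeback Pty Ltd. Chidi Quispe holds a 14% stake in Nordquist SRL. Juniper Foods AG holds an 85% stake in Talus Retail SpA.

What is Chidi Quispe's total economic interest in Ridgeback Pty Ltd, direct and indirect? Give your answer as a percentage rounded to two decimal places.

91.45%

Chidi reaches Ridgeback along 2 paths.
Via Juniper → Talus: 100% × 85% × 57% = 48.45%.
Direct stake: 43% = 43%.
Total: 48.45% + 43% = 91.45%.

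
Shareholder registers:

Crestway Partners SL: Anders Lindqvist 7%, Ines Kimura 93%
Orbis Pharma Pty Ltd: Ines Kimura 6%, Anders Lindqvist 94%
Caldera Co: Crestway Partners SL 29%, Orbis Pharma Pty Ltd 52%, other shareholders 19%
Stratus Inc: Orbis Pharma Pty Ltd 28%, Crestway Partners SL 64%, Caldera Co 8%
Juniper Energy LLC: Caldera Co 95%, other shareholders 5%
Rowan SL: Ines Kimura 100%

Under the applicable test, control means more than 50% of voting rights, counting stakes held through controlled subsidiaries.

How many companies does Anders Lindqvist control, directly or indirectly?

Anders holds 94% of Orbis, so Anders controls Orbis.
Orbis holds 52% of Caldera, so Anders controls Caldera.
Caldera holds 95% of Juniper, so Anders controls Juniper.
No other company's threshold is met.
Anders controls 3 companies.

3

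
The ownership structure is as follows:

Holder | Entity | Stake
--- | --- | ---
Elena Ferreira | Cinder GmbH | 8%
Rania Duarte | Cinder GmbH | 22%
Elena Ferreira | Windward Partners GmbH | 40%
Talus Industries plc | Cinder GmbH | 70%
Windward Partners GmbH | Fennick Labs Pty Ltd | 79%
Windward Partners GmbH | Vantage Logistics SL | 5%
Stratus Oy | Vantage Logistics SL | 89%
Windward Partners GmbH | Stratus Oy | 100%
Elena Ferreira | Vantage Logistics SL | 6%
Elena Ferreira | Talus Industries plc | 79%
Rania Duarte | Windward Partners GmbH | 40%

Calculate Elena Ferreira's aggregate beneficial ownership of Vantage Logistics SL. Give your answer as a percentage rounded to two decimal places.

Elena reaches Vantage along 3 paths.
Direct stake: 6% = 6%.
Via Windward: 40% × 5% = 2%.
Via Windward → Stratus: 40% × 100% × 89% = 35.6%.
Total: 6% + 2% + 35.6% = 43.6%.
Rounded: 43.60%.

43.60%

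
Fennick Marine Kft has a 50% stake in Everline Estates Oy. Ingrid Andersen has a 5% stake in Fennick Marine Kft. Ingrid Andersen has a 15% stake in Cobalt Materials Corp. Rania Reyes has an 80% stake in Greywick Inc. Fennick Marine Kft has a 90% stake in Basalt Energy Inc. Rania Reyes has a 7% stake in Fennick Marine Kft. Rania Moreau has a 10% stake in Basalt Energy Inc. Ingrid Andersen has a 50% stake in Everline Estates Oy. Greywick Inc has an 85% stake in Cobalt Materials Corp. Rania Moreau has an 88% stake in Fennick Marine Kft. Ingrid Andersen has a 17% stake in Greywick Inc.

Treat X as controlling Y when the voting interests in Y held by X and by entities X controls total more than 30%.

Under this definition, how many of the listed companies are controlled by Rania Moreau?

3

Rania Moreau holds 88% of Fennick, so Rania Moreau controls Fennick.
Rania Moreau and Fennick together hold 10% + 90% = 100% of Basalt, so Rania Moreau controls Basalt.
Fennick holds 50% of Everline, so Rania Moreau controls Everline.
No other company's threshold is met.
Rania Moreau controls 3 companies.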